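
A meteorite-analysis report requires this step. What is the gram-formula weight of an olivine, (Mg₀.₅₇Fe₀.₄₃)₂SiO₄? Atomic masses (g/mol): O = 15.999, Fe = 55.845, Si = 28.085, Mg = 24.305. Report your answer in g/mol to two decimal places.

167.82 g/mol

Mg: 1.14 × 24.305 = 27.7077
Fe: 0.86 × 55.845 = 48.0267
Si: 1 × 28.085 = 28.0850
O: 4 × 15.999 = 63.9960
Summing the contributions gives the formula mass.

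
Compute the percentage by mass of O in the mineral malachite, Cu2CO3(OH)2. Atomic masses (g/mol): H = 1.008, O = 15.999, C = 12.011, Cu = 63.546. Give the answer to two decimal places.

36.18 mass %

M(Cu2CO3(OH)2) = 221.114 g/mol.
O contributes 5 × 15.999 = 79.995 g per mole.
79.995/221.114 = 0.3618 → 36.18%.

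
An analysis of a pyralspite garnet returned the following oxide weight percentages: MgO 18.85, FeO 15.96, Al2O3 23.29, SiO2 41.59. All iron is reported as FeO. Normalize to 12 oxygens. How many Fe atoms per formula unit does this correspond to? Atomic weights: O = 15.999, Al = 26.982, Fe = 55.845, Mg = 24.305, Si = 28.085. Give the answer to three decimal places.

MgO: 18.85/40.304 = 0.46770 mol → 0.46770 mol Mg, 0.46770 mol O.
FeO: 15.96/71.844 = 0.22215 mol → 0.22215 mol Fe, 0.22215 mol O.
Al2O3: 23.29/101.961 = 0.22842 mol → 0.45684 mol Al, 0.68526 mol O.
SiO2: 41.59/60.083 = 0.69221 mol → 0.69221 mol Si, 1.38442 mol O.
Total oxygen = 2.75953 mol. Normalization factor = 12/2.75953 = 4.34857.
Fe per 12 O = 0.22215 × 4.34857 = 0.966.

0.966 Fe apfu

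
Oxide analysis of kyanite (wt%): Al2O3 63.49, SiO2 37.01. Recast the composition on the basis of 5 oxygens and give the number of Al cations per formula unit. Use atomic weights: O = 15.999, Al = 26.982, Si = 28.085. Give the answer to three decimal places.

2.009 Al apfu

Al2O3 (M=101.961): mol = 0.62269; Al = 1.24538, O = 1.86807.
SiO2 (M=60.083): mol = 0.61598; Si = 0.61598, O = 1.23196.
ΣO = 3.10003; factor = 5/ΣO = 1.61289.
Al apfu = 1.24538 × 1.61289 = 2.009.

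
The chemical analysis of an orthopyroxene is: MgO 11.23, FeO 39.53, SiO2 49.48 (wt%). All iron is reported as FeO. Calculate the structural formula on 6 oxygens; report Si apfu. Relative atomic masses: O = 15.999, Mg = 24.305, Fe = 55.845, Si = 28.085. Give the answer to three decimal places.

1.996 Si apfu

11.23 wt% MgO ÷ 40.304 g/mol = 0.27863 mol, giving 0.27863 Mg and 0.27863 O.
39.53 wt% FeO ÷ 71.844 g/mol = 0.55022 mol, giving 0.55022 Fe and 0.55022 O.
49.48 wt% SiO2 ÷ 60.083 g/mol = 0.82353 mol, giving 0.82353 Si and 1.64706 O.
Oxygen sums to 2.47591; scaling by 6/2.47591 = 2.42335 puts the formula on 6 O.
Si: 0.82353 × 2.42335 = 1.996 atoms per formula unit.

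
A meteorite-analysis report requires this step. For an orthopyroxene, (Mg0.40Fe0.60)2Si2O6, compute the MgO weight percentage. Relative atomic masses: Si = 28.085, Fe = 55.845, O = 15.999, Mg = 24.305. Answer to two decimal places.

13.51 wt%

M((Mg0.40Fe0.60)2Si2O6) = 238.622 g/mol; M(MgO) = 40.304 g/mol.
Moles MgO per formula unit = 0.80 Mg ÷ 1 = 0.8000.
MgO fraction = (0.8000 × 40.304) / 238.622 = 32.243/238.622 = 0.1351.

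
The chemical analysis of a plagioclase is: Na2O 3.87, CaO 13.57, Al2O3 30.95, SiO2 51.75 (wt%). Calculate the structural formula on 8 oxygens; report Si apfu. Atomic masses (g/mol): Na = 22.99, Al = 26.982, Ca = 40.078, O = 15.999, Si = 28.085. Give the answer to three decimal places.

2.346 Si apfu

Na2O: 3.87/61.979 = 0.06244 mol → 0.12488 mol Na, 0.06244 mol O.
CaO: 13.57/56.077 = 0.24199 mol → 0.24199 mol Ca, 0.24199 mol O.
Al2O3: 30.95/101.961 = 0.30355 mol → 0.60710 mol Al, 0.91065 mol O.
SiO2: 51.75/60.083 = 0.86131 mol → 0.86131 mol Si, 1.72262 mol O.
Total oxygen = 2.93770 mol. Normalization factor = 8/2.93770 = 2.72322.
Si per 8 O = 0.86131 × 2.72322 = 2.346.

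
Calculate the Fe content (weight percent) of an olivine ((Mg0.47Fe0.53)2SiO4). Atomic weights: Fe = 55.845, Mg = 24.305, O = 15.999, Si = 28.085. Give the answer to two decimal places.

Formula mass = 0.94·24.305 + 1.06·55.845 + 1·28.085 + 4·15.999 = 174.123 g/mol, of which 59.196 g is Fe.
So Fe makes up 59.196/174.123 = 0.3400 of the mass, i.e. 34.00%.

34.00 weight percent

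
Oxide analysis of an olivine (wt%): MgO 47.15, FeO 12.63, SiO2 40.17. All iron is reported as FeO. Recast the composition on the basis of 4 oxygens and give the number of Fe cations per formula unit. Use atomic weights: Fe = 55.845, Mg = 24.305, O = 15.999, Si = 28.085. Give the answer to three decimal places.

MgO: 47.15/40.304 = 1.16986 mol → 1.16986 mol Mg, 1.16986 mol O.
FeO: 12.63/71.844 = 0.17580 mol → 0.17580 mol Fe, 0.17580 mol O.
SiO2: 40.17/60.083 = 0.66858 mol → 0.66858 mol Si, 1.33716 mol O.
Total oxygen = 2.68282 mol. Normalization factor = 4/2.68282 = 1.49097.
Fe per 4 O = 0.17580 × 1.49097 = 0.262.

0.262 Fe apfu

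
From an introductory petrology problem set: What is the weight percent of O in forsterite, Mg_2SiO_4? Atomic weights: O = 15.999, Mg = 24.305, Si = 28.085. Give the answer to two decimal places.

M(Mg_2SiO_4) = 140.691 g/mol.
O contributes 4 × 15.999 = 63.996 g per mole.
63.996/140.691 = 0.4549 → 45.49%.

45.49 weight percent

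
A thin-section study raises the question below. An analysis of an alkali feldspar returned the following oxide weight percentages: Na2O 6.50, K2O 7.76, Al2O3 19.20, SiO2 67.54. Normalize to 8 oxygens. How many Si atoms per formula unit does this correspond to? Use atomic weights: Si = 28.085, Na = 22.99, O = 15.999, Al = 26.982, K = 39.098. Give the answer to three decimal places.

2.997 Si apfu

Na2O (M=61.979): mol = 0.10487; Na = 0.20974, O = 0.10487.
K2O (M=94.195): mol = 0.08238; K = 0.16476, O = 0.08238.
Al2O3 (M=101.961): mol = 0.18831; Al = 0.37662, O = 0.56493.
SiO2 (M=60.083): mol = 1.12411; Si = 1.12411, O = 2.24822.
ΣO = 3.00040; factor = 8/ΣO = 2.66631.
Si apfu = 1.12411 × 2.66631 = 2.997.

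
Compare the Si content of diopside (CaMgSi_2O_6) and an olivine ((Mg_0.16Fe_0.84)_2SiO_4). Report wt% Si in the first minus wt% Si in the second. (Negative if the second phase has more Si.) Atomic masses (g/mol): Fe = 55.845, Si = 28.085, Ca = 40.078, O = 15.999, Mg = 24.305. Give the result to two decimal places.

Si in CaMgSi_2O_6: molar mass 216.547 g/mol; 2×28.085 = 56.170 g → 25.94 wt%.
Si in (Mg_0.16Fe_0.84)_2SiO_4: molar mass 193.678 g/mol; 1×28.085 = 28.085 g → 14.50 wt%.
Difference = 25.94 − 14.50 = 11.44 percentage points.

11.44 percentage points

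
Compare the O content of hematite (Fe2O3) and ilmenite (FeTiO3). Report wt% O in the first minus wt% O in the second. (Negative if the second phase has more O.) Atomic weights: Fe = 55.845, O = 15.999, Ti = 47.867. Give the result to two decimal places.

First mineral: 47.997 g O in 159.687 g formula = 30.06 wt% O.
Second mineral: 47.997 g O in 151.709 g formula = 31.64 wt% O.
30.06% − 31.64% gives a difference of -1.58 percentage points.

-1.58 percentage points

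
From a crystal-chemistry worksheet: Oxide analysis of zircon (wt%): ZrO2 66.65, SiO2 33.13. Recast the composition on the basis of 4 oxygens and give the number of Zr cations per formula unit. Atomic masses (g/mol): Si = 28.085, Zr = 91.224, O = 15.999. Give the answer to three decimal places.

0.990 Zr apfu

ZrO2 (M=123.222): mol = 0.54089; Zr = 0.54089, O = 1.08178.
SiO2 (M=60.083): mol = 0.55140; Si = 0.55140, O = 1.10280.
ΣO = 2.18458; factor = 4/ΣO = 1.83102.
Zr apfu = 0.54089 × 1.83102 = 0.990.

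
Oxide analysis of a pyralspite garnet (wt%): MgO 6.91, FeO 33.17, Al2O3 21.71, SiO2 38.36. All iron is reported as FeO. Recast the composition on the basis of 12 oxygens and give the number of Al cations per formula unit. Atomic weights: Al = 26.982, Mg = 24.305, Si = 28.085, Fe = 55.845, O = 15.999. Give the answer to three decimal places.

MgO (M=40.304): mol = 0.17145; Mg = 0.17145, O = 0.17145.
FeO (M=71.844): mol = 0.46169; Fe = 0.46169, O = 0.46169.
Al2O3 (M=101.961): mol = 0.21292; Al = 0.42584, O = 0.63876.
SiO2 (M=60.083): mol = 0.63845; Si = 0.63845, O = 1.27690.
ΣO = 2.54880; factor = 12/ΣO = 4.70810.
Al apfu = 0.42584 × 4.70810 = 2.005.

2.005 Al apfu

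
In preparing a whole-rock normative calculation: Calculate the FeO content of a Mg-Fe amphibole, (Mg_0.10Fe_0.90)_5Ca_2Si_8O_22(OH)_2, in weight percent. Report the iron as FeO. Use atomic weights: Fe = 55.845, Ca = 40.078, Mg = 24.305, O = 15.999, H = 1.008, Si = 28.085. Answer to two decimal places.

33.88 wt%

Molar mass of (Mg_0.10Fe_0.90)_5Ca_2Si_8O_22(OH)_2 = 0.50×24.305 + 4.50×55.845 + 2×40.078 + 8×28.085 + 24×15.999 + 2×1.008 = 954.283 g/mol.
Each formula unit contains 4.50 Fe, equivalent to 4.50/1 = 4.5000 mol FeO.
M(FeO) = 1×55.845 + 1×15.999 = 71.844 g/mol.
Mass of FeO per formula unit = 4.5000 × 71.844 = 323.298 g.
FeO wt% = 323.298 / 954.283 × 100 = 33.88%.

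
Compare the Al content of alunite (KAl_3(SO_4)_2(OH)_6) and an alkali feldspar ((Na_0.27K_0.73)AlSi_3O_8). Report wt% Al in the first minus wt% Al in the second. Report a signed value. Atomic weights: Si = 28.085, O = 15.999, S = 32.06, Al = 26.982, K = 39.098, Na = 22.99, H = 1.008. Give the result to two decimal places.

First mineral: 80.946 g Al in 414.198 g formula = 19.54 wt% Al.
Second mineral: 26.982 g Al in 273.978 g formula = 9.85 wt% Al.
19.54% − 9.85% gives a difference of 9.69 percentage points.

9.69 percentage points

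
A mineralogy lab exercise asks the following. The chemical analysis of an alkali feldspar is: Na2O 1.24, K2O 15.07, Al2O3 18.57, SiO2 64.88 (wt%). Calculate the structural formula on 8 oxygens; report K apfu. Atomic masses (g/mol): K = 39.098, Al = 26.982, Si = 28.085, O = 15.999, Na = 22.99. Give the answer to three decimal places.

0.887 K apfu

1.24 wt% Na2O ÷ 61.979 g/mol = 0.02001 mol, giving 0.04002 Na and 0.02001 O.
15.07 wt% K2O ÷ 94.195 g/mol = 0.15999 mol, giving 0.31998 K and 0.15999 O.
18.57 wt% Al2O3 ÷ 101.961 g/mol = 0.18213 mol, giving 0.36426 Al and 0.54639 O.
64.88 wt% SiO2 ÷ 60.083 g/mol = 1.07984 mol, giving 1.07984 Si and 2.15968 O.
Oxygen sums to 2.88607; scaling by 8/2.88607 = 2.77194 puts the formula on 8 O.
K: 0.31998 × 2.77194 = 0.887 atoms per formula unit.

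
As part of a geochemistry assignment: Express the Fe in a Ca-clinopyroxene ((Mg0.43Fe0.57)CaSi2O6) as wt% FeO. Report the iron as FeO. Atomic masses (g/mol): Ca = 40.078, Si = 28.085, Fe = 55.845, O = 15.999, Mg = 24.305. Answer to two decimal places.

Formula mass = 234.525 g/mol.
0.57 Fe → 0.5700 mol FeO per formula unit; M(FeO) = 71.844, so FeO mass = 40.951 g.
40.951/234.525 × 100 = 17.46 wt%.

17.46 wt%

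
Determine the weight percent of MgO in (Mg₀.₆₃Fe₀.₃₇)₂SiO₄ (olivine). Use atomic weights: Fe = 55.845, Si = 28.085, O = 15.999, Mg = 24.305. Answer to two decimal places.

30.96 wt%

Molar mass of (Mg₀.₆₃Fe₀.₃₇)₂SiO₄ = 1.26·24.305 + 0.74·55.845 + 1·28.085 + 4·15.999 = 164.031 g/mol.
Each formula unit contains 1.26 Mg, equivalent to 1.26/1 = 1.2600 mol MgO.
M(MgO) = 1×24.305 + 1×15.999 = 40.304 g/mol.
Mass of MgO per formula unit = 1.2600 × 40.304 = 50.783 g.
MgO wt% = 50.783 / 164.031 × 100 = 30.96%.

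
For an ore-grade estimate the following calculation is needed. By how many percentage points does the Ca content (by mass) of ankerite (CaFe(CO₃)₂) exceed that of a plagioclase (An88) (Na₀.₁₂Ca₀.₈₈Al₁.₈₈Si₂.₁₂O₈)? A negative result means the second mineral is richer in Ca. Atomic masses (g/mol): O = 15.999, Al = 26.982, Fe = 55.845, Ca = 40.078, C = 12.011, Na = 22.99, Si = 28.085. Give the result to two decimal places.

M(CaFe(CO₃)₂) = 215.939 g/mol, so wt% Ca = 40.078/215.939 × 100 = 18.56%.
M(Na₀.₁₂Ca₀.₈₈Al₁.₈₈Si₂.₁₂O₈) = 276.286 g/mol, so wt% Ca = 35.269/276.286 × 100 = 12.77%.
18.56 − 12.77 = 5.79 pp.

5.79 percentage points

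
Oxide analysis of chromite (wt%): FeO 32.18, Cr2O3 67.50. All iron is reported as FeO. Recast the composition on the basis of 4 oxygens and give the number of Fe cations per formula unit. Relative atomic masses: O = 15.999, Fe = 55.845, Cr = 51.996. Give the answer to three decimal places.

1.006 Fe apfu

32.18 wt% FeO ÷ 71.844 g/mol = 0.44791 mol, giving 0.44791 Fe and 0.44791 O.
67.50 wt% Cr2O3 ÷ 151.989 g/mol = 0.44411 mol, giving 0.88822 Cr and 1.33233 O.
Oxygen sums to 1.78024; scaling by 4/1.78024 = 2.24689 puts the formula on 4 O.
Fe: 0.44791 × 2.24689 = 1.006 atoms per formula unit.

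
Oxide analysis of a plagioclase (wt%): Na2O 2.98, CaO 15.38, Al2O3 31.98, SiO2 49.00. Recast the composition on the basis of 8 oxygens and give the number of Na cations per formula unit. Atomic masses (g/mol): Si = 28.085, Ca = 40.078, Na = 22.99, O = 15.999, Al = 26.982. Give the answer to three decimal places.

0.266 Na apfu

Na2O: 2.98/61.979 = 0.04808 mol → 0.09616 mol Na, 0.04808 mol O.
CaO: 15.38/56.077 = 0.27427 mol → 0.27427 mol Ca, 0.27427 mol O.
Al2O3: 31.98/101.961 = 0.31365 mol → 0.62730 mol Al, 0.94095 mol O.
SiO2: 49.00/60.083 = 0.81554 mol → 0.81554 mol Si, 1.63108 mol O.
Total oxygen = 2.89438 mol. Normalization factor = 8/2.89438 = 2.76398.
Na per 8 O = 0.09616 × 2.76398 = 0.266.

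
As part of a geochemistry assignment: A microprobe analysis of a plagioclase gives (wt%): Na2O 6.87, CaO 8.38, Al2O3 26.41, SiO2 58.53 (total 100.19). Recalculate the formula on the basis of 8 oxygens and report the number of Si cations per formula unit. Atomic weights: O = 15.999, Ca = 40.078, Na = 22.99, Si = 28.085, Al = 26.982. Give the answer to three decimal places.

2.610 Si apfu

Na2O: 6.87/61.979 = 0.11084 mol → 0.22168 mol Na, 0.11084 mol O.
CaO: 8.38/56.077 = 0.14944 mol → 0.14944 mol Ca, 0.14944 mol O.
Al2O3: 26.41/101.961 = 0.25902 mol → 0.51804 mol Al, 0.77706 mol O.
SiO2: 58.53/60.083 = 0.97415 mol → 0.97415 mol Si, 1.94830 mol O.
Total oxygen = 2.98564 mol. Normalization factor = 8/2.98564 = 2.67949.
Si per 8 O = 0.97415 × 2.67949 = 2.610.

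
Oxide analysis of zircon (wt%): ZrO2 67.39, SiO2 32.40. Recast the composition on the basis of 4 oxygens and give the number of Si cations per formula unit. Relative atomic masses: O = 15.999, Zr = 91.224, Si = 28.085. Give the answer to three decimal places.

0.993 Si apfu

67.39 wt% ZrO2 ÷ 123.222 g/mol = 0.54690 mol, giving 0.54690 Zr and 1.09380 O.
32.40 wt% SiO2 ÷ 60.083 g/mol = 0.53925 mol, giving 0.53925 Si and 1.07850 O.
Oxygen sums to 2.17230; scaling by 4/2.17230 = 1.84137 puts the formula on 4 O.
Si: 0.53925 × 1.84137 = 0.993 atoms per formula unit.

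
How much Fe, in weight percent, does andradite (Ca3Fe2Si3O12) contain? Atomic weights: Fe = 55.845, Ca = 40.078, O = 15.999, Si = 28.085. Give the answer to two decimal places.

Formula mass = 3×40.078 + 2×55.845 + 3×28.085 + 12×15.999 = 508.167 g/mol, of which 111.690 g is Fe.
So Fe makes up 111.690/508.167 = 0.2198 of the mass, i.e. 21.98%.

21.98 weight percent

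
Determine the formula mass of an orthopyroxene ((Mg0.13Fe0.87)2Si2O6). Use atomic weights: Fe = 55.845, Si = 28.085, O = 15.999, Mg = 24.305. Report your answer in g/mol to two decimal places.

M = 0.26(24.305) + 1.74(55.845) + 2(28.085) + 6(15.999)

255.65 g/mol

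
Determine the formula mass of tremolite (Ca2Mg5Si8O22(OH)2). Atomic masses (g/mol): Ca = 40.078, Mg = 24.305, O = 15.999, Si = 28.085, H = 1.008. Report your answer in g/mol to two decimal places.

Ca: 2 × 40.078 = 80.1560
Mg: 5 × 24.305 = 121.5250
Si: 8 × 28.085 = 224.6800
O: 24 × 15.999 = 383.9760
H: 2 × 1.008 = 2.0160
Summing the contributions gives the formula mass.

812.35 g/mol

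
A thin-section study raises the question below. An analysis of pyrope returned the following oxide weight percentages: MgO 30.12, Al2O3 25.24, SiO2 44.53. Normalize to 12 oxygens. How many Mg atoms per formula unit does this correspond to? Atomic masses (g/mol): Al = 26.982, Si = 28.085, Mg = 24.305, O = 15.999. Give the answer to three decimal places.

MgO (M=40.304): mol = 0.74732; Mg = 0.74732, O = 0.74732.
Al2O3 (M=101.961): mol = 0.24755; Al = 0.49510, O = 0.74265.
SiO2 (M=60.083): mol = 0.74114; Si = 0.74114, O = 1.48228.
ΣO = 2.97225; factor = 12/ΣO = 4.03735.
Mg apfu = 0.74732 × 4.03735 = 3.017.

3.017 Mg apfu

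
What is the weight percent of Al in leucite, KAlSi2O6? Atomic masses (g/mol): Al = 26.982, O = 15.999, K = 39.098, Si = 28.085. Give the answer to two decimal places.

Molar mass of KAlSi2O6: 1·39.098 + 1·26.982 + 2·28.085 + 6·15.999 = 218.244 g/mol.
Mass of Al per formula unit: 1 × 26.982 = 26.982 g.
Weight fraction Al = 26.982 / 218.244 = 0.1236.

12.36 weight percent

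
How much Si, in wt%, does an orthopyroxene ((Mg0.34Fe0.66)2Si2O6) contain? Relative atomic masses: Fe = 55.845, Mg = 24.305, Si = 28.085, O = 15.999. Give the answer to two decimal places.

Formula mass = 0.68*24.305 + 1.32*55.845 + 2*28.085 + 6*15.999 = 242.407 g/mol, of which 56.170 g is Si.
So Si makes up 56.170/242.407 = 0.2317 of the mass, i.e. 23.17%.

23.17 wt%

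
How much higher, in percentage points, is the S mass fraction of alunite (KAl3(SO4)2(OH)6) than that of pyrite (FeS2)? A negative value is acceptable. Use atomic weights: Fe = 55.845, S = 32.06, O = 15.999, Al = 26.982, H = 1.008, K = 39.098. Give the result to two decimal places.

-37.97 percentage points

S in KAl3(SO4)2(OH)6: molar mass 414.198 g/mol; 2×32.06 = 64.120 g → 15.48 wt%.
S in FeS2: molar mass 119.965 g/mol; 2×32.06 = 64.120 g → 53.45 wt%.
Difference = 15.48 − 53.45 = -37.97 percentage points.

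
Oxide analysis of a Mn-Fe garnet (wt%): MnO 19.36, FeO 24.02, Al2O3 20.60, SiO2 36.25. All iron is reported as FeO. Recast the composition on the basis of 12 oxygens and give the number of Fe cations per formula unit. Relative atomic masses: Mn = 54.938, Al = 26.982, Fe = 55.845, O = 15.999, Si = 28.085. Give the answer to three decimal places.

1.658 Fe apfu

19.36 wt% MnO ÷ 70.937 g/mol = 0.27292 mol, giving 0.27292 Mn and 0.27292 O.
24.02 wt% FeO ÷ 71.844 g/mol = 0.33434 mol, giving 0.33434 Fe and 0.33434 O.
20.60 wt% Al2O3 ÷ 101.961 g/mol = 0.20204 mol, giving 0.40408 Al and 0.60612 O.
36.25 wt% SiO2 ÷ 60.083 g/mol = 0.60333 mol, giving 0.60333 Si and 1.20666 O.
Oxygen sums to 2.42004; scaling by 12/2.42004 = 4.95860 puts the formula on 12 O.
Fe: 0.33434 × 4.95860 = 1.658 atoms per formula unit.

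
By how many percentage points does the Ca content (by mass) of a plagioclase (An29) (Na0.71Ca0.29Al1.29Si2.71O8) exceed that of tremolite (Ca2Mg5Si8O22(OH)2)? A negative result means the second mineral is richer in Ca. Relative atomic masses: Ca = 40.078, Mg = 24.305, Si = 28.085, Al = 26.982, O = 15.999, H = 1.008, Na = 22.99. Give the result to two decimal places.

M(Na0.71Ca0.29Al1.29Si2.71O8) = 266.855 g/mol, so wt% Ca = 11.623/266.855 × 100 = 4.36%.
M(Ca2Mg5Si8O22(OH)2) = 812.353 g/mol, so wt% Ca = 80.156/812.353 × 100 = 9.87%.
4.36 − 9.87 = -5.51 pp.

-5.51 percentage points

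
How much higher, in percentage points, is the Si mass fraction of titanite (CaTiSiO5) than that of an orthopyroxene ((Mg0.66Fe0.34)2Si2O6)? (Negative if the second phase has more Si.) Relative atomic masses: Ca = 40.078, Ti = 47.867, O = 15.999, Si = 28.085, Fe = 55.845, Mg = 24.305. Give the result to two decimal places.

-10.95 percentage points

M(CaTiSiO5) = 196.025 g/mol, so wt% Si = 28.085/196.025 × 100 = 14.33%.
M((Mg0.66Fe0.34)2Si2O6) = 222.221 g/mol, so wt% Si = 56.170/222.221 × 100 = 25.28%.
14.33 − 25.28 = -10.95 pp.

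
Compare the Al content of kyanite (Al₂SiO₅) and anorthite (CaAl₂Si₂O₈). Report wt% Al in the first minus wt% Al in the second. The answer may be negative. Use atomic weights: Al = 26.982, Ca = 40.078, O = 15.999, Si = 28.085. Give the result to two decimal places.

13.90 percentage points

Al in Al₂SiO₅: molar mass 162.044 g/mol; 2×26.982 = 53.964 g → 33.30 wt%.
Al in CaAl₂Si₂O₈: molar mass 278.204 g/mol; 2×26.982 = 53.964 g → 19.40 wt%.
Difference = 33.30 − 19.40 = 13.90 percentage points.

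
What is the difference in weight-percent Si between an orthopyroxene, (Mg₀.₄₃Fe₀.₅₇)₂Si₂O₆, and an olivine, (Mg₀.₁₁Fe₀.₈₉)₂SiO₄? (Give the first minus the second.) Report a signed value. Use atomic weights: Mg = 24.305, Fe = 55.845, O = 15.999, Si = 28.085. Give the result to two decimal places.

Si in (Mg₀.₄₃Fe₀.₅₇)₂Si₂O₆: molar mass 236.730 g/mol; 2×28.085 = 56.170 g → 23.73 wt%.
Si in (Mg₀.₁₁Fe₀.₈₉)₂SiO₄: molar mass 196.832 g/mol; 1×28.085 = 28.085 g → 14.27 wt%.
Difference = 23.73 − 14.27 = 9.46 percentage points.

9.46 percentage points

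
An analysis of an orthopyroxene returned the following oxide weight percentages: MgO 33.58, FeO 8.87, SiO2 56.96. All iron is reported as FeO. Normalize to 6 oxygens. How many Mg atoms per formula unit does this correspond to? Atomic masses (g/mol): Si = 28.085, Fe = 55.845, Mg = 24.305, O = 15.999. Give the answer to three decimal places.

1.752 Mg apfu

33.58 wt% MgO ÷ 40.304 g/mol = 0.83317 mol, giving 0.83317 Mg and 0.83317 O.
8.87 wt% FeO ÷ 71.844 g/mol = 0.12346 mol, giving 0.12346 Fe and 0.12346 O.
56.96 wt% SiO2 ÷ 60.083 g/mol = 0.94802 mol, giving 0.94802 Si and 1.89604 O.
Oxygen sums to 2.85267; scaling by 6/2.85267 = 2.10329 puts the formula on 6 O.
Mg: 0.83317 × 2.10329 = 1.752 atoms per formula unit.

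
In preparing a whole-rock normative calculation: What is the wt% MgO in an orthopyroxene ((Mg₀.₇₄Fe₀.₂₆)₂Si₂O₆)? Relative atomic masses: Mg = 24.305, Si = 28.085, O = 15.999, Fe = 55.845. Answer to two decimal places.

27.47 wt%

Formula mass = 217.175 g/mol.
1.48 Mg → 1.4800 mol MgO per formula unit; M(MgO) = 40.304, so MgO mass = 59.650 g.
59.650/217.175 × 100 = 27.47 wt%.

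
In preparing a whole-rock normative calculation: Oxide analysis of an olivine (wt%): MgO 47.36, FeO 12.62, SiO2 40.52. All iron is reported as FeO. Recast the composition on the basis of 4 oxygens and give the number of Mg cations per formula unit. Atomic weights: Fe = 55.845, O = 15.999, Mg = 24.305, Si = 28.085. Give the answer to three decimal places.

MgO: 47.36/40.304 = 1.17507 mol → 1.17507 mol Mg, 1.17507 mol O.
FeO: 12.62/71.844 = 0.17566 mol → 0.17566 mol Fe, 0.17566 mol O.
SiO2: 40.52/60.083 = 0.67440 mol → 0.67440 mol Si, 1.34880 mol O.
Total oxygen = 2.69953 mol. Normalization factor = 4/2.69953 = 1.48174.
Mg per 4 O = 1.17507 × 1.48174 = 1.741.

1.741 Mg apfu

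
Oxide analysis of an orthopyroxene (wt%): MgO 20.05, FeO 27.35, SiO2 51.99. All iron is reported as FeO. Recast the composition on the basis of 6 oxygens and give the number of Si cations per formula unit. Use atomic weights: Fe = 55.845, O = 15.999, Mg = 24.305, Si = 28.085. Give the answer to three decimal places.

1.990 Si apfu

20.05 wt% MgO ÷ 40.304 g/mol = 0.49747 mol, giving 0.49747 Mg and 0.49747 O.
27.35 wt% FeO ÷ 71.844 g/mol = 0.38069 mol, giving 0.38069 Fe and 0.38069 O.
51.99 wt% SiO2 ÷ 60.083 g/mol = 0.86530 mol, giving 0.86530 Si and 1.73060 O.
Oxygen sums to 2.60876; scaling by 6/2.60876 = 2.29994 puts the formula on 6 O.
Si: 0.86530 × 2.29994 = 1.990 atoms per formula unit.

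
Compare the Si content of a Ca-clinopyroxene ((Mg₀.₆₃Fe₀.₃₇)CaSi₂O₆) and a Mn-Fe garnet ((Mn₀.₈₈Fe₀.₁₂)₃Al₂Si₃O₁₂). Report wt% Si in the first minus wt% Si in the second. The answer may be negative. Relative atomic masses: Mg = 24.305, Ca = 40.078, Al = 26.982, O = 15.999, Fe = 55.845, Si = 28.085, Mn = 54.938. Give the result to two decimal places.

M((Mg₀.₆₃Fe₀.₃₇)CaSi₂O₆) = 228.217 g/mol, so wt% Si = 56.170/228.217 × 100 = 24.61%.
M((Mn₀.₈₈Fe₀.₁₂)₃Al₂Si₃O₁₂) = 495.348 g/mol, so wt% Si = 84.255/495.348 × 100 = 17.01%.
24.61 − 17.01 = 7.60 pp.

7.60 percentage points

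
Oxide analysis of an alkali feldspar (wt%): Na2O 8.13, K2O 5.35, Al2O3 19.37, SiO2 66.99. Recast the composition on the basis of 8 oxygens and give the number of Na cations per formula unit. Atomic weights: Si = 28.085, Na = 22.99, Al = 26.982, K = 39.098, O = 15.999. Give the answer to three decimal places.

Na2O (M=61.979): mol = 0.13117; Na = 0.26234, O = 0.13117.
K2O (M=94.195): mol = 0.05680; K = 0.11360, O = 0.05680.
Al2O3 (M=101.961): mol = 0.18997; Al = 0.37994, O = 0.56991.
SiO2 (M=60.083): mol = 1.11496; Si = 1.11496, O = 2.22992.
ΣO = 2.98780; factor = 8/ΣO = 2.67756.
Na apfu = 0.26234 × 2.67756 = 0.702.

0.702 Na apfu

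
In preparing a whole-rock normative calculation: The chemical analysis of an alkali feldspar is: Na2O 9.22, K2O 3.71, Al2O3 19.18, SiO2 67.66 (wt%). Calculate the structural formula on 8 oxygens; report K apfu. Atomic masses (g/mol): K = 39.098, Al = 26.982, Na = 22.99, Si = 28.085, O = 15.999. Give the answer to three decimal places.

Na2O: 9.22/61.979 = 0.14876 mol → 0.29752 mol Na, 0.14876 mol O.
K2O: 3.71/94.195 = 0.03939 mol → 0.07878 mol K, 0.03939 mol O.
Al2O3: 19.18/101.961 = 0.18811 mol → 0.37622 mol Al, 0.56433 mol O.
SiO2: 67.66/60.083 = 1.12611 mol → 1.12611 mol Si, 2.25222 mol O.
Total oxygen = 3.00470 mol. Normalization factor = 8/3.00470 = 2.66250.
K per 8 O = 0.07878 × 2.66250 = 0.210.

0.210 K apfu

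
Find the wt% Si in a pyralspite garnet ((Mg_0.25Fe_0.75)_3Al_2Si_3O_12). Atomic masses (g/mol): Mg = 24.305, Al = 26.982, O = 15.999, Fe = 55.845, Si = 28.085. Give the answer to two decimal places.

17.77 weight percent

M((Mg_0.25Fe_0.75)_3Al_2Si_3O_12) = 474.087 g/mol.
Si contributes 3 × 28.085 = 84.255 g per mole.
84.255/474.087 = 0.1777 → 17.77%.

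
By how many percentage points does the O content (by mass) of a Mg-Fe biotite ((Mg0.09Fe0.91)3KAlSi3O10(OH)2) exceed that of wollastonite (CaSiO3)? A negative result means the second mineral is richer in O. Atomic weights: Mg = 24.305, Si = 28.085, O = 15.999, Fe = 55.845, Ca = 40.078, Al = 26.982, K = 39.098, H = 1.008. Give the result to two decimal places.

First mineral: 191.988 g O in 503.358 g formula = 38.14 wt% O.
Second mineral: 47.997 g O in 116.160 g formula = 41.32 wt% O.
38.14% − 41.32% gives a difference of -3.18 percentage points.

-3.18 percentage points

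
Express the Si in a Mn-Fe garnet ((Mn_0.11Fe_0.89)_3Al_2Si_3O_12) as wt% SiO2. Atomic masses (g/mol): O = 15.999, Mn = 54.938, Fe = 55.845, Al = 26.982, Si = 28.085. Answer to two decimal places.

36.24 wt%

Formula mass = 497.443 g/mol.
3 Si → 3.0000 mol SiO2 per formula unit; M(SiO2) = 60.083, so SiO2 mass = 180.249 g.
180.249/497.443 × 100 = 36.24 wt%.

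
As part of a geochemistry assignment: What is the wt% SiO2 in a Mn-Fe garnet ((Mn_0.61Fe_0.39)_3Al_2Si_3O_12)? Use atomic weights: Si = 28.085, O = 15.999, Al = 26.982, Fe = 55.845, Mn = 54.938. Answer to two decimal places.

Formula mass = 496.082 g/mol.
3 Si → 3.0000 mol SiO2 per formula unit; M(SiO2) = 60.083, so SiO2 mass = 180.249 g.
180.249/496.082 × 100 = 36.33 wt%.

36.33 wt%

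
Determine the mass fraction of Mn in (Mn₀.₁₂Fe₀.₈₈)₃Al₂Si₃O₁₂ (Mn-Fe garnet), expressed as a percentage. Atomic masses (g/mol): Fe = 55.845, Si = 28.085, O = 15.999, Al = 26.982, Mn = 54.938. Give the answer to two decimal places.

3.98 weight percent

Formula mass = 0.36·54.938 + 2.64·55.845 + 2·26.982 + 3·28.085 + 12·15.999 = 497.415 g/mol, of which 19.778 g is Mn.
So Mn makes up 19.778/497.415 = 0.0398 of the mass, i.e. 3.98%.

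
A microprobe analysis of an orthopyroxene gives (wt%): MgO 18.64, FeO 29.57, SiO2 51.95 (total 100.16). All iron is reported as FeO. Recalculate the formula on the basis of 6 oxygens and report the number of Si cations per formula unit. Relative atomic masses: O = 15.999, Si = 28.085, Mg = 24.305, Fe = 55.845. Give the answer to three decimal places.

1.993 Si apfu

18.64 wt% MgO ÷ 40.304 g/mol = 0.46249 mol, giving 0.46249 Mg and 0.46249 O.
29.57 wt% FeO ÷ 71.844 g/mol = 0.41159 mol, giving 0.41159 Fe and 0.41159 O.
51.95 wt% SiO2 ÷ 60.083 g/mol = 0.86464 mol, giving 0.86464 Si and 1.72928 O.
Oxygen sums to 2.60336; scaling by 6/2.60336 = 2.30471 puts the formula on 6 O.
Si: 0.86464 × 2.30471 = 1.993 atoms per formula unit.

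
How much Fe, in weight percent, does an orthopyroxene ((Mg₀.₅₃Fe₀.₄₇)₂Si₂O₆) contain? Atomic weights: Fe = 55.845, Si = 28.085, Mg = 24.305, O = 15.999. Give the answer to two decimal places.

Formula mass = 1.06·24.305 + 0.94·55.845 + 2·28.085 + 6·15.999 = 230.422 g/mol, of which 52.494 g is Fe.
So Fe makes up 52.494/230.422 = 0.2278 of the mass, i.e. 22.78%.

22.78 weight percent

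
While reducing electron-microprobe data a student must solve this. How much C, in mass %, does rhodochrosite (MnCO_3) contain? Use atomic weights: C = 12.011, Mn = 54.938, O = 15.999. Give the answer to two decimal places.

M(MnCO_3) = 114.946 g/mol.
C contributes 1 × 12.011 = 12.011 g per mole.
12.011/114.946 = 0.1045 → 10.45%.

10.45 mass %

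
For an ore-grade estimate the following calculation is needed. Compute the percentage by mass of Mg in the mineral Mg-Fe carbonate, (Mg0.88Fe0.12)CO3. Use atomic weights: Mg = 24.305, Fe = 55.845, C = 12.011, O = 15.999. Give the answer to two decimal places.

24.28 wt%

M((Mg0.88Fe0.12)CO3) = 88.098 g/mol.
Mg contributes 0.88 × 24.305 = 21.388 g per mole.
21.388/88.098 = 0.2428 → 24.28%.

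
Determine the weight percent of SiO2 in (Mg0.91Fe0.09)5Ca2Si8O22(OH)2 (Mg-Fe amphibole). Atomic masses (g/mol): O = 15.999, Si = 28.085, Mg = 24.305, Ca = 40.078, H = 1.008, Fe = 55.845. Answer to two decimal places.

58.15 wt%

Molar mass of (Mg0.91Fe0.09)5Ca2Si8O22(OH)2 = 4.55×24.305 + 0.45×55.845 + 2×40.078 + 8×28.085 + 24×15.999 + 2×1.008 = 826.546 g/mol.
Each formula unit contains 8 Si, equivalent to 8/1 = 8.0000 mol SiO2.
M(SiO2) = 1×28.085 + 2×15.999 = 60.083 g/mol.
Mass of SiO2 per formula unit = 8.0000 × 60.083 = 480.664 g.
SiO2 wt% = 480.664 / 826.546 × 100 = 58.15%.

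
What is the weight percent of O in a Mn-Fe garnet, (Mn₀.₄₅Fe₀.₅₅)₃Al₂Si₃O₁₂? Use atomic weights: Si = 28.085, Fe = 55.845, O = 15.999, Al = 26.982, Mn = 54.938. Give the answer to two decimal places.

Formula mass = 1.35×54.938 + 1.65×55.845 + 2×26.982 + 3×28.085 + 12×15.999 = 496.518 g/mol, of which 191.988 g is O.
So O makes up 191.988/496.518 = 0.3867 of the mass, i.e. 38.67%.

38.67 mass %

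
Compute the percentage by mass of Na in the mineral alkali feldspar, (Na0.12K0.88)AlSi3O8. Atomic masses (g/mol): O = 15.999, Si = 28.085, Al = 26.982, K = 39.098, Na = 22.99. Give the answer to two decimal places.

1.00 mass %

Molar mass of (Na0.12K0.88)AlSi3O8: 0.12*22.99 + 0.88*39.098 + 1*26.982 + 3*28.085 + 8*15.999 = 276.394 g/mol.
Mass of Na per formula unit: 0.12 × 22.99 = 2.759 g.
Weight fraction Na = 2.759 / 276.394 = 0.0100.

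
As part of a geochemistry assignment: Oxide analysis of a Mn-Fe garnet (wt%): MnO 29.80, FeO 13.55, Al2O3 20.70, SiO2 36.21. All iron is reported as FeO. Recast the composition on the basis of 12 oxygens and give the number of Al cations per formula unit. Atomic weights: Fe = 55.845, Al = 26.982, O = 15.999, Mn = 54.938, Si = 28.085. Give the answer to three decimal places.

MnO: 29.80/70.937 = 0.42009 mol → 0.42009 mol Mn, 0.42009 mol O.
FeO: 13.55/71.844 = 0.18860 mol → 0.18860 mol Fe, 0.18860 mol O.
Al2O3: 20.70/101.961 = 0.20302 mol → 0.40604 mol Al, 0.60906 mol O.
SiO2: 36.21/60.083 = 0.60267 mol → 0.60267 mol Si, 1.20534 mol O.
Total oxygen = 2.42309 mol. Normalization factor = 12/2.42309 = 4.95235.
Al per 12 O = 0.40604 × 4.95235 = 2.011.

2.011 Al apfu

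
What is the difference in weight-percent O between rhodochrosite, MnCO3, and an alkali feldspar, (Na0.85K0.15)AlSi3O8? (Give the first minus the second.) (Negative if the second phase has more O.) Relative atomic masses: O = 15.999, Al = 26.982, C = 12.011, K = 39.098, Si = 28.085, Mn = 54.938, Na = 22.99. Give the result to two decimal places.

-6.61 percentage points

M(MnCO3) = 114.946 g/mol, so wt% O = 47.997/114.946 × 100 = 41.76%.
M((Na0.85K0.15)AlSi3O8) = 264.635 g/mol, so wt% O = 127.992/264.635 × 100 = 48.37%.
41.76 − 48.37 = -6.61 pp.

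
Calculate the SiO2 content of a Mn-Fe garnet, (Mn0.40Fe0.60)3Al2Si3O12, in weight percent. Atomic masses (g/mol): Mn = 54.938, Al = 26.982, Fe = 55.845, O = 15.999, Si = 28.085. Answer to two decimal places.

36.29 wt%

Molar mass of (Mn0.40Fe0.60)3Al2Si3O12 = 1.20×54.938 + 1.80×55.845 + 2×26.982 + 3×28.085 + 12×15.999 = 496.654 g/mol.
Each formula unit contains 3 Si, equivalent to 3/1 = 3.0000 mol SiO2.
M(SiO2) = 1×28.085 + 2×15.999 = 60.083 g/mol.
Mass of SiO2 per formula unit = 3.0000 × 60.083 = 180.249 g.
SiO2 wt% = 180.249 / 496.654 × 100 = 36.29%.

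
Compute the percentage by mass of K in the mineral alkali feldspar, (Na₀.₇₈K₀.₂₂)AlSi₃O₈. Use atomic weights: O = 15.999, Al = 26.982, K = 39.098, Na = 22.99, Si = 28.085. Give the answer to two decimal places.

Formula mass = 0.78*22.99 + 0.22*39.098 + 1*26.982 + 3*28.085 + 8*15.999 = 265.763 g/mol, of which 8.602 g is K.
So K makes up 8.602/265.763 = 0.0324 of the mass, i.e. 3.24%.

3.24 wt%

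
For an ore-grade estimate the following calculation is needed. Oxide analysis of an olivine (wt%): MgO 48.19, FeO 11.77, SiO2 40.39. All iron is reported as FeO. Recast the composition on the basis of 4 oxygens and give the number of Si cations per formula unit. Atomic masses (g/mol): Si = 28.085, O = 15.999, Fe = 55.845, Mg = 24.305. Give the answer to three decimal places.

0.994 Si apfu

MgO: 48.19/40.304 = 1.19566 mol → 1.19566 mol Mg, 1.19566 mol O.
FeO: 11.77/71.844 = 0.16383 mol → 0.16383 mol Fe, 0.16383 mol O.
SiO2: 40.39/60.083 = 0.67224 mol → 0.67224 mol Si, 1.34448 mol O.
Total oxygen = 2.70397 mol. Normalization factor = 4/2.70397 = 1.47931.
Si per 4 O = 0.67224 × 1.47931 = 0.994.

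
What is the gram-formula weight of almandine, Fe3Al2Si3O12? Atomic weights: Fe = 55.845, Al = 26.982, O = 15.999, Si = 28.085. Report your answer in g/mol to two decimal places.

497.74 g/mol

Fe: 3 × 55.845 = 167.5350
Al: 2 × 26.982 = 53.9640
Si: 3 × 28.085 = 84.2550
O: 12 × 15.999 = 191.9880
Summing the contributions gives the formula mass.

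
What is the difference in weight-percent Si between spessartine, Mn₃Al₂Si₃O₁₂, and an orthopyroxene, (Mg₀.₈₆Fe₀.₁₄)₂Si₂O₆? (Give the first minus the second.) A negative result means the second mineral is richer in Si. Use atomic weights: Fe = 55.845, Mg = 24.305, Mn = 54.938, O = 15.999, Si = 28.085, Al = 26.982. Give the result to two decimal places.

First mineral: 84.255 g Si in 495.021 g formula = 17.02 wt% Si.
Second mineral: 56.170 g Si in 209.605 g formula = 26.80 wt% Si.
17.02% − 26.80% gives a difference of -9.78 percentage points.

-9.78 percentage points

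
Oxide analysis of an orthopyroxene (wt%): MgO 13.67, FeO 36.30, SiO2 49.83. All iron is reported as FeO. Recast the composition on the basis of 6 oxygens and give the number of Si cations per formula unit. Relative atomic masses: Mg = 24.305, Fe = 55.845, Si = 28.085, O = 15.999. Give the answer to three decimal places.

1.988 Si apfu

MgO: 13.67/40.304 = 0.33917 mol → 0.33917 mol Mg, 0.33917 mol O.
FeO: 36.30/71.844 = 0.50526 mol → 0.50526 mol Fe, 0.50526 mol O.
SiO2: 49.83/60.083 = 0.82935 mol → 0.82935 mol Si, 1.65870 mol O.
Total oxygen = 2.50313 mol. Normalization factor = 6/2.50313 = 2.39700.
Si per 6 O = 0.82935 × 2.39700 = 1.988.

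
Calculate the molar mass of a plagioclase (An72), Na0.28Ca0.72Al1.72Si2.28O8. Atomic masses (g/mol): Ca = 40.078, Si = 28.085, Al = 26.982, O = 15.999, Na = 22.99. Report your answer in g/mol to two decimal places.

273.73 g/mol

Na: 0.28 × 22.99 = 6.4372
Ca: 0.72 × 40.078 = 28.8562
Al: 1.72 × 26.982 = 46.4090
Si: 2.28 × 28.085 = 64.0338
O: 8 × 15.999 = 127.9920
Summing the contributions gives the formula mass.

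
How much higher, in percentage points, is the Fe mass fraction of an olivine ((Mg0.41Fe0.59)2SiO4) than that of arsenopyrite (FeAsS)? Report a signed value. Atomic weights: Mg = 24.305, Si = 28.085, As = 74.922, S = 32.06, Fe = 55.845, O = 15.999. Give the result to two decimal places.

First mineral: 65.897 g Fe in 177.908 g formula = 37.04 wt% Fe.
Second mineral: 55.845 g Fe in 162.827 g formula = 34.30 wt% Fe.
37.04% − 34.30% gives a difference of 2.74 percentage points.

2.74 percentage points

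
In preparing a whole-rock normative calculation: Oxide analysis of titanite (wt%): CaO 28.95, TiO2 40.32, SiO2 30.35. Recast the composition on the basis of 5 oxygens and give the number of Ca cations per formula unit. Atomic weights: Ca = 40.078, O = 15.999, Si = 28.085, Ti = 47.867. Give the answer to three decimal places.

1.018 Ca apfu

28.95 wt% CaO ÷ 56.077 g/mol = 0.51625 mol, giving 0.51625 Ca and 0.51625 O.
40.32 wt% TiO2 ÷ 79.865 g/mol = 0.50485 mol, giving 0.50485 Ti and 1.00970 O.
30.35 wt% SiO2 ÷ 60.083 g/mol = 0.50513 mol, giving 0.50513 Si and 1.01026 O.
Oxygen sums to 2.53621; scaling by 5/2.53621 = 1.97145 puts the formula on 5 O.
Ca: 0.51625 × 1.97145 = 1.018 atoms per formula unit.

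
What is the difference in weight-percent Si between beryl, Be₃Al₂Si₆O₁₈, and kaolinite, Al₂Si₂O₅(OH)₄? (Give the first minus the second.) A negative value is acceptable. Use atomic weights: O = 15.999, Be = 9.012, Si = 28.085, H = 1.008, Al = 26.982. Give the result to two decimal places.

9.59 percentage points

M(Be₃Al₂Si₆O₁₈) = 537.492 g/mol, so wt% Si = 168.510/537.492 × 100 = 31.35%.
M(Al₂Si₂O₅(OH)₄) = 258.157 g/mol, so wt% Si = 56.170/258.157 × 100 = 21.76%.
31.35 − 21.76 = 9.59 pp.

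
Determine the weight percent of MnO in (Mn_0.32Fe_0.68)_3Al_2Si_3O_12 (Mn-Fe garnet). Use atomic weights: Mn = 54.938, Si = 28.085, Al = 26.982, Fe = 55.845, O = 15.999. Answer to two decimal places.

13.71 wt%

Formula mass = 496.871 g/mol.
0.96 Mn → 0.9600 mol MnO per formula unit; M(MnO) = 70.937, so MnO mass = 68.100 g.
68.100/496.871 × 100 = 13.71 wt%.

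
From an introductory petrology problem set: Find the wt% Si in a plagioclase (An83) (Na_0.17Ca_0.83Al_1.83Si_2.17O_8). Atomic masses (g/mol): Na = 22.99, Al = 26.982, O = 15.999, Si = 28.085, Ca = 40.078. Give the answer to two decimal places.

Molar mass of Na_0.17Ca_0.83Al_1.83Si_2.17O_8: 0.17×22.99 + 0.83×40.078 + 1.83×26.982 + 2.17×28.085 + 8×15.999 = 275.487 g/mol.
Mass of Si per formula unit: 2.17 × 28.085 = 60.944 g.
Weight fraction Si = 60.944 / 275.487 = 0.2212.

22.12 mass %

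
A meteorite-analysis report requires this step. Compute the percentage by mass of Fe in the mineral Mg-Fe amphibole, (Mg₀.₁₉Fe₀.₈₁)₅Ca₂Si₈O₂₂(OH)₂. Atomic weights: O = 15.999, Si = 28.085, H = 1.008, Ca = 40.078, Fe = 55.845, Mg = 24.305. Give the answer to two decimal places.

24.06 mass %

Molar mass of (Mg₀.₁₉Fe₀.₈₁)₅Ca₂Si₈O₂₂(OH)₂: 0.95×24.305 + 4.05×55.845 + 2×40.078 + 8×28.085 + 24×15.999 + 2×1.008 = 940.090 g/mol.
Mass of Fe per formula unit: 4.05 × 55.845 = 226.172 g.
Weight fraction Fe = 226.172 / 940.090 = 0.2406.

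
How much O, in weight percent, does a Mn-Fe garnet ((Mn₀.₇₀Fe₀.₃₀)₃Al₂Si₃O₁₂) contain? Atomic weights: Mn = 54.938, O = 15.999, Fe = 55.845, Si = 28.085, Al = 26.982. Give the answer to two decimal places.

38.72 weight percent

Formula mass = 2.10*54.938 + 0.90*55.845 + 2*26.982 + 3*28.085 + 12*15.999 = 495.837 g/mol, of which 191.988 g is O.
So O makes up 191.988/495.837 = 0.3872 of the mass, i.e. 38.72%.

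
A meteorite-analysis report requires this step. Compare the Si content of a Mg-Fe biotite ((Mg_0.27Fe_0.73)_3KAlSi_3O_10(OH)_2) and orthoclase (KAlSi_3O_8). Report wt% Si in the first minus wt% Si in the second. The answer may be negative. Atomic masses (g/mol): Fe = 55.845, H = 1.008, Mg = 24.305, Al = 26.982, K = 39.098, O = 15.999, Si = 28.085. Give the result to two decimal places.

-12.95 percentage points

First mineral: 84.255 g Si in 486.327 g formula = 17.32 wt% Si.
Second mineral: 84.255 g Si in 278.327 g formula = 30.27 wt% Si.
17.32% − 30.27% gives a difference of -12.95 percentage points.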